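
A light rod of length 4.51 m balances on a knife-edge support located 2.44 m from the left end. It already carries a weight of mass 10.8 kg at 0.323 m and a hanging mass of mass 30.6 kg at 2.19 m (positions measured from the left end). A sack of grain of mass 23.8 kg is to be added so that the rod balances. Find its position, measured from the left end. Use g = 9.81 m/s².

x ≈ 3.72 m from the left end

Taking torques about the knife-edge support (at 2.44 m from the left end):
Weight: 10.8 × 9.81 = 105.9 N down at 0.323 m → arm 2.117 m, τ = 105.9 × 2.117 = 224.2 N·m counterclockwise.
Hanging mass: 30.6 × 9.81 = 300.2 N down at 2.19 m → arm 0.25 m, τ = 300.2 × 0.25 = 75.05 N·m counterclockwise.
Net moment of existing loads = 299.2 N·m counterclockwise.
The sack of grain weighs 23.8 × 9.81 = 233.5 N and must supply an equal clockwise moment, so its lever arm about the knife-edge support is 299.2 / 233.5 = 1.28 m.
That puts it at 2.44 + 1.28 = 3.72 m from the left end.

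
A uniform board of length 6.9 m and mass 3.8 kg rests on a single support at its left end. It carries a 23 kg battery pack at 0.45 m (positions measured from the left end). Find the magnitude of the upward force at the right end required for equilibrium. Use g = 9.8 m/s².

F ≈ 33.3 N

Take moments about the left end.
Beam weight: 3.8 × 9.8 = 37.24 N down at 3.45 m → arm 3.45 m, τ = 37.24 × 3.45 = 128.5 N·m clockwise.
Battery pack: 23 × 9.8 = 225.4 N down at 0.45 m → arm 0.45 m, τ = 225.4 × 0.45 = 101.4 N·m clockwise.
Net moment of the loads = 229.9 N·m clockwise.
The upward force F acts at the right end, arm 6.9 m, giving F × 6.9 counterclockwise.
Στ = 0 ⇒ F × 6.9 = 229.9 ⇒ F = 229.9 / 6.9 = 33.3 N.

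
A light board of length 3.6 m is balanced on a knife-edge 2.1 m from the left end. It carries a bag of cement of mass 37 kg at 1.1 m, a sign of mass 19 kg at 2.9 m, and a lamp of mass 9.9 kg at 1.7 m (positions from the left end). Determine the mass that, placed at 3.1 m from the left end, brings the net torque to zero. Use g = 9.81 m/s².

Sum moments about the knife-edge (at 2.1 m from the left end) (the support reaction has zero arm there).
Bag of cement: 37 × 9.81 = 363 N down at 1.1 m → arm 1 m, τ = 363 × 1 = 363 N·m counterclockwise.
Sign: 19 × 9.81 = 186.4 N down at 2.9 m → arm 0.8 m, τ = 186.4 × 0.8 = 149.1 N·m clockwise.
Lamp: 9.9 × 9.81 = 97.12 N down at 1.7 m → arm 0.4 m, τ = 97.12 × 0.4 = 38.85 N·m counterclockwise.
Net moment of known loads = 252.8 N·m counterclockwise.
An unknown mass m at 3.1 m has arm 1 m; its moment is m·g·1 clockwise.
Setting net torque to zero: m × 9.81 × 1 = 252.8 → m = 252.8 / (9.81 × 1) = 25.8 kg.

m ≈ 25.8 kg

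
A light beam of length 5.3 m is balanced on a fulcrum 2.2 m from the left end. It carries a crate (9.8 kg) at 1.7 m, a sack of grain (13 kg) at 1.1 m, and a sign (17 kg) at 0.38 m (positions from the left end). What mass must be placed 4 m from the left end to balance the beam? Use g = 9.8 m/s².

m ≈ 27.9 kg

Choose the fulcrum (at 2.2 m from the left end) as the axis so the support reaction has zero arm there.
Crate: 9.8 × 9.8 = 96.04 N down at 1.7 m → arm 0.5 m, τ = 96.04 × 0.5 = 48.02 N·m counterclockwise.
Sack of grain: 13 × 9.8 = 127.4 N down at 1.1 m → arm 1.1 m, τ = 127.4 × 1.1 = 140.1 N·m counterclockwise.
Sign: 17 × 9.8 = 166.6 N down at 0.38 m → arm 1.82 m, τ = 166.6 × 1.82 = 303.2 N·m counterclockwise.
Net moment of known loads = 491.3 N·m counterclockwise.
An unknown mass m at 4 m has arm 1.8 m; its moment is m·g·1.8 clockwise.
Setting net torque to zero: m × 9.8 × 1.8 = 491.3 → m = 491.3 / (9.8 × 1.8) = 27.9 kg.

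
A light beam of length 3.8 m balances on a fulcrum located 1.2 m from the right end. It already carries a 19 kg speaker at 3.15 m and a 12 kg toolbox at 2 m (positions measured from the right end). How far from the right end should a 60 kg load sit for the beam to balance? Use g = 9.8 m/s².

x ≈ 0.422 m from the right end

Take moments about the fulcrum (at 1.2 m from the right end).
Speaker: 19 × 9.8 = 186.2 N down at 3.15 m → arm 1.95 m, τ = 186.2 × 1.95 = 363.1 N·m counterclockwise.
Toolbox: 12 × 9.8 = 117.6 N down at 2 m → arm 0.8 m, τ = 117.6 × 0.8 = 94.08 N·m counterclockwise.
Net moment of existing loads = 457.2 N·m counterclockwise.
The load weighs 60 × 9.8 = 588 N and must supply an equal clockwise moment, so its lever arm about the fulcrum is 457.2 / 588 = 0.778 m.
That puts it at 1.2 − 0.778 = 0.422 m from the right end.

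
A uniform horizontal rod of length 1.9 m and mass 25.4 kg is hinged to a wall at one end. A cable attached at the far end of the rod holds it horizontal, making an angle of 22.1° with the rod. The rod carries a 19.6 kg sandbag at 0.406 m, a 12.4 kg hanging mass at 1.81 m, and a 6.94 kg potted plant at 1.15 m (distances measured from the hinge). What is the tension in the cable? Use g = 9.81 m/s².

About the hinge:
Beam weight: 25.4 × 9.81 = 249.2 N down at 0.95 m → arm 0.95 m, τ = 249.2 × 0.95 = 236.7 N·m clockwise.
Sandbag: 19.6 × 9.81 = 192.3 N down at 0.406 m → arm 0.406 m, τ = 192.3 × 0.406 = 78.07 N·m clockwise.
Hanging mass: 12.4 × 9.81 = 121.6 N down at 1.81 m → arm 1.81 m, τ = 121.6 × 1.81 = 220.1 N·m clockwise.
Potted plant: 6.94 × 9.81 = 68.08 N down at 1.15 m → arm 1.15 m, τ = 68.08 × 1.15 = 78.29 N·m clockwise.
Total clockwise load moment = 613.2 N·m.
The cable tension T acts at 1.9 m; only its component perpendicular to the rod, T sinθ, produces torque. sin 22.1° = 0.3762.
Στ = 0 ⇒ T × 1.9 × 0.3762 = 613.2 ⇒ T = 613.2 / 0.7148 = 858 N.

T ≈ 858 N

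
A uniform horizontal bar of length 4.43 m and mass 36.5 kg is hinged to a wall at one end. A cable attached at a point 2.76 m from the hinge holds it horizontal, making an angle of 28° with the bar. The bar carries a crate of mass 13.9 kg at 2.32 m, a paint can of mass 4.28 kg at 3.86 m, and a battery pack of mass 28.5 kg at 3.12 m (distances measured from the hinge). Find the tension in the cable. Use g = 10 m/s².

Choose the hinge as the axis so the unknown hinge reaction has zero arm there.
Beam weight: 36.5 × 10 = 365 N down at 2.215 m → arm 2.215 m, τ = 365 × 2.215 = 808.5 N·m clockwise.
Crate: 13.9 × 10 = 139 N down at 2.32 m → arm 2.32 m, τ = 139 × 2.32 = 322.5 N·m clockwise.
Paint can: 4.28 × 10 = 42.8 N down at 3.86 m → arm 3.86 m, τ = 42.8 × 3.86 = 165.2 N·m clockwise.
Battery pack: 28.5 × 10 = 285 N down at 3.12 m → arm 3.12 m, τ = 285 × 3.12 = 889.2 N·m clockwise.
Total clockwise load moment = 2185 N·m.
The cable tension T acts at 2.76 m; only its component perpendicular to the bar, T sinθ, produces torque. sin 28° = 0.4695.
Balancing moments: T × 2.76 × 0.4695 = 2185, giving T = 2185 / 1.296 = 1690 N.

T ≈ 1690 N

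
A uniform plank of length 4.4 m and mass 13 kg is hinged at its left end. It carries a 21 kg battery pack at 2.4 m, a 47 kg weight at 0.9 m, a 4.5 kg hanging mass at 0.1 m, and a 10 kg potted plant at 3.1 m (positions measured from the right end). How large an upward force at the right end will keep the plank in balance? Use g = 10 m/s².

F ≈ 608 N

Choose the left end as the axis so the unknown pivot reaction has zero arm there.
Beam weight: 13 × 10 = 130 N down at 2.2 m → arm 2.2 m, τ = 130 × 2.2 = 286 N·m clockwise.
Battery pack: 21 × 10 = 210 N down at 2.4 m → arm 2 m, τ = 210 × 2 = 420 N·m clockwise.
Weight: 47 × 10 = 470 N down at 0.9 m → arm 3.5 m, τ = 470 × 3.5 = 1645 N·m clockwise.
Hanging mass: 4.5 × 10 = 45 N down at 0.1 m → arm 4.3 m, τ = 45 × 4.3 = 193.5 N·m clockwise.
Potted plant: 10 × 10 = 100 N down at 3.1 m → arm 1.3 m, τ = 100 × 1.3 = 130 N·m clockwise.
Net moment of the loads = 2674 N·m clockwise.
The upward force F acts at the right end, arm 4.4 m, giving F × 4.4 counterclockwise.
For rotational equilibrium, F × 4.4 = 2674, so F = 2674 / 4.4 = 608 N.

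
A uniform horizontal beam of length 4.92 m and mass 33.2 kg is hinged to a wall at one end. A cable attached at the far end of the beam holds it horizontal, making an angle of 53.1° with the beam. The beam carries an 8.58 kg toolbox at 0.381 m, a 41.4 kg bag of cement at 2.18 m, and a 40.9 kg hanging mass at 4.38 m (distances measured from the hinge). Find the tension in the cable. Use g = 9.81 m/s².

About the hinge:
Beam weight: 33.2 × 9.81 = 325.7 N down at 2.46 m → arm 2.46 m, τ = 325.7 × 2.46 = 801.2 N·m clockwise.
Toolbox: 8.58 × 9.81 = 84.17 N down at 0.381 m → arm 0.381 m, τ = 84.17 × 0.381 = 32.07 N·m clockwise.
Bag of cement: 41.4 × 9.81 = 406.1 N down at 2.18 m → arm 2.18 m, τ = 406.1 × 2.18 = 885.3 N·m clockwise.
Hanging mass: 40.9 × 9.81 = 401.2 N down at 4.38 m → arm 4.38 m, τ = 401.2 × 4.38 = 1757 N·m clockwise.
Total clockwise load moment = 3476 N·m.
The cable tension T acts at 4.92 m; only its component perpendicular to the beam, T sinθ, produces torque. sin 53.1° = 0.7997.
Balancing moments: T × 4.92 × 0.7997 = 3476, giving T = 3476 / 3.935 = 883 N.

T ≈ 883 N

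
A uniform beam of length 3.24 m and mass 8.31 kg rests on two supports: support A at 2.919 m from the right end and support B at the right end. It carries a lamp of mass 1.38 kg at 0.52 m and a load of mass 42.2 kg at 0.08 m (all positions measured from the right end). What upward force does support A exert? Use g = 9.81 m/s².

Sum moments about support B (its reaction then has zero moment arm).
Beam weight: 8.31 × 9.81 = 81.52 N down at 1.62 m → arm 1.62 m, τ = 81.52 × 1.62 = 132.1 N·m counterclockwise.
Lamp: 1.38 × 9.81 = 13.54 N down at 0.52 m → arm 0.52 m, τ = 13.54 × 0.52 = 7.041 N·m counterclockwise.
Load: 42.2 × 9.81 = 414 N down at 0.08 m → arm 0.08 m, τ = 414 × 0.08 = 33.12 N·m counterclockwise.
Net load moment about support B = 172.3 N·m counterclockwise.
Reaction R at support A is upward at 2.919 m, arm 2.919 m → moment R × 2.919 clockwise.
Στ = 0 ⇒ R × 2.919 = 172.3 ⇒ R = 59 N.

R_A ≈ 59 N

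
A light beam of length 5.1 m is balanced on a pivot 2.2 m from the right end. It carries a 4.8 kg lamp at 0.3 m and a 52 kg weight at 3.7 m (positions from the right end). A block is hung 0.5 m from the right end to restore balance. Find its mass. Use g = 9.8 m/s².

Choose the pivot (at 2.2 m from the right end) as the axis so the support reaction has zero arm there.
Lamp: 4.8 × 9.8 = 47.04 N down at 0.3 m → arm 1.9 m, τ = 47.04 × 1.9 = 89.38 N·m clockwise.
Weight: 52 × 9.8 = 509.6 N down at 3.7 m → arm 1.5 m, τ = 509.6 × 1.5 = 764.4 N·m counterclockwise.
Net moment of known loads = 675 N·m counterclockwise.
An unknown mass m at 0.5 m has arm 1.7 m; its moment is m·g·1.7 clockwise.
Στ = 0 ⇒ m × 9.8 × 1.7 = 675 ⇒ m = 675 / (9.8 × 1.7) = 40.5 kg.

m ≈ 40.5 kg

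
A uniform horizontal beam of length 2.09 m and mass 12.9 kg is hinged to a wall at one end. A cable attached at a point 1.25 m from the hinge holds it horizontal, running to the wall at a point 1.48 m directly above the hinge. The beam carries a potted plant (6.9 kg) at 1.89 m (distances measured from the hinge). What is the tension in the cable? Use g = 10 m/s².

Take moments about the hinge.
Beam weight: 12.9 × 10 = 129 N down at 1.045 m → arm 1.045 m, τ = 129 × 1.045 = 134.8 N·m clockwise.
Potted plant: 6.9 × 10 = 69 N down at 1.89 m → arm 1.89 m, τ = 69 × 1.89 = 130.4 N·m clockwise.
Total clockwise load moment = 265.2 N·m.
The cable tension T acts at 1.25 m; only its component perpendicular to the beam, T sinθ, produces torque. sinθ = h/√(h²+d²) = 1.48/√(1.48²+1.25²) = 0.764.
Setting net torque to zero: T × 1.25 × 0.764 = 265.2 → T = 265.2 / 0.955 = 278 N.

T ≈ 278 N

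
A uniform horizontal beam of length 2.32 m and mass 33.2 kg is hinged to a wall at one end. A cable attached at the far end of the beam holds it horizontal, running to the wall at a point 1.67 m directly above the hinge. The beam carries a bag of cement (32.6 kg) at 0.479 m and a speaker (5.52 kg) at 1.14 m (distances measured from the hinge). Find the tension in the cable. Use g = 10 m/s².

Choose the hinge as the axis so the unknown hinge reaction has zero arm there.
Beam weight: 33.2 × 10 = 332 N down at 1.16 m → arm 1.16 m, τ = 332 × 1.16 = 385.1 N·m clockwise.
Bag of cement: 32.6 × 10 = 326 N down at 0.479 m → arm 0.479 m, τ = 326 × 0.479 = 156.2 N·m clockwise.
Speaker: 5.52 × 10 = 55.2 N down at 1.14 m → arm 1.14 m, τ = 55.2 × 1.14 = 62.93 N·m clockwise.
Total clockwise load moment = 604.2 N·m.
The cable tension T acts at 2.32 m; only its component perpendicular to the beam, T sinθ, produces torque. sinθ = h/√(h²+d²) = 1.67/√(1.67²+2.32²) = 0.5842.
Στ = 0 ⇒ T × 2.32 × 0.5842 = 604.2 ⇒ T = 604.2 / 1.355 = 446 N.

T ≈ 446 N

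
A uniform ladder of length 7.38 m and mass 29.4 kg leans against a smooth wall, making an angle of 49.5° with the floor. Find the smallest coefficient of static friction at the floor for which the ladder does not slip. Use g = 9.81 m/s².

μ_min ≈ 0.427

Take moments about the foot of the ladder.
Ladder weight 29.4×9.81 = 288.4 N acts at 3.69 m along the ladder; its horizontal arm is 3.69·cos49.5° = 2.396 m → τ = 691 N·m clockwise.
Wall normal N acts horizontally at the top; its moment arm is the height L sinθ = 7.38·sin49.5° = 5.612 m, counterclockwise.
Setting net torque to zero: N × 5.612 = 691 → N = 123.1 N.
ΣFx = 0 ⇒ f = N_wall = 123.1 N. ΣFy = 0 ⇒ N_floor = 288.4 N.
μ_min = f / N_floor = 123.1 / 288.4 = 0.427.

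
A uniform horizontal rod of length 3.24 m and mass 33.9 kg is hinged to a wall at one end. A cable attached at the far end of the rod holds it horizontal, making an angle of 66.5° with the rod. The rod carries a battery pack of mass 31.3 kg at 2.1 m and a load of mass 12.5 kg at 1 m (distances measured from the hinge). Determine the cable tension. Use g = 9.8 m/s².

T ≈ 439 N

Taking torques about the hinge:
Beam weight: 33.9 × 9.8 = 332.2 N down at 1.62 m → arm 1.62 m, τ = 332.2 × 1.62 = 538.2 N·m clockwise.
Battery pack: 31.3 × 9.8 = 306.7 N down at 2.1 m → arm 2.1 m, τ = 306.7 × 2.1 = 644.1 N·m clockwise.
Load: 12.5 × 9.8 = 122.5 N down at 1 m → arm 1 m, τ = 122.5 × 1 = 122.5 N·m clockwise.
Total clockwise load moment = 1305 N·m.
The cable tension T acts at 3.24 m; only its component perpendicular to the rod, T sinθ, produces torque. sin 66.5° = 0.9171.
Balancing moments: T × 3.24 × 0.9171 = 1305, giving T = 1305 / 2.971 = 439 N.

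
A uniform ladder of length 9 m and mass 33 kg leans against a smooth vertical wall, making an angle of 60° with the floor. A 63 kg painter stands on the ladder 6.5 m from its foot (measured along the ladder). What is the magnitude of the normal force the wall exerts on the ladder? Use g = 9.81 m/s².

N_wall ≈ 351 N

Sum moments about the foot of the ladder (the floor normal and friction both act there and drop out).
Ladder weight 33×9.81 = 323.7 N acts at 4.5 m along the ladder; its horizontal arm is 4.5·cos60° = 2.25 m → τ = 728.3 N·m clockwise.
Painter: 63×9.81 = 618 N at 6.5 m → arm 3.25 m → τ = 2008 N·m clockwise.
Wall normal N acts horizontally at the top; its moment arm is the height L sinθ = 9·sin60° = 7.794 m, counterclockwise.
For rotational equilibrium, N × 7.794 = 2736, so N = 351 N.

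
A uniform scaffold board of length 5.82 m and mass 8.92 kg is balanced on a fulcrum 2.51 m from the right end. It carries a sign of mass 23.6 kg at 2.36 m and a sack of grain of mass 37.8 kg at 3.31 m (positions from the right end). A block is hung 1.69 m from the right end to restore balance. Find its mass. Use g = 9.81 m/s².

m ≈ 36.9 kg

Taking torques about the fulcrum (at 2.51 m from the right end):
Beam weight: 8.92 × 9.81 = 87.51 N down at 2.91 m → arm 0.4 m, τ = 87.51 × 0.4 = 35 N·m counterclockwise.
Sign: 23.6 × 9.81 = 231.5 N down at 2.36 m → arm 0.15 m, τ = 231.5 × 0.15 = 34.73 N·m clockwise.
Sack of grain: 37.8 × 9.81 = 370.8 N down at 3.31 m → arm 0.8 m, τ = 370.8 × 0.8 = 296.6 N·m counterclockwise.
Net moment of known loads = 296.9 N·m counterclockwise.
An unknown mass m at 1.69 m has arm 0.82 m; its moment is m·g·0.82 clockwise.
For rotational equilibrium, m × 9.81 × 0.82 = 296.9, so m = 296.9 / (9.81 × 0.82) = 36.9 kg.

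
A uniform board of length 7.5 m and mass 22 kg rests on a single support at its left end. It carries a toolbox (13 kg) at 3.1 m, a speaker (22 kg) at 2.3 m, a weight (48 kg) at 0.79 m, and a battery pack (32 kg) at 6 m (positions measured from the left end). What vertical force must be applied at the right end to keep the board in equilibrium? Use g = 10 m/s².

F ≈ 538 N

About the left end:
Beam weight: 22 × 10 = 220 N down at 3.75 m → arm 3.75 m, τ = 220 × 3.75 = 825 N·m clockwise.
Toolbox: 13 × 10 = 130 N down at 3.1 m → arm 3.1 m, τ = 130 × 3.1 = 403 N·m clockwise.
Speaker: 22 × 10 = 220 N down at 2.3 m → arm 2.3 m, τ = 220 × 2.3 = 506 N·m clockwise.
Weight: 48 × 10 = 480 N down at 0.79 m → arm 0.79 m, τ = 480 × 0.79 = 379.2 N·m clockwise.
Battery pack: 32 × 10 = 320 N down at 6 m → arm 6 m, τ = 320 × 6 = 1920 N·m clockwise.
Net moment of the loads = 4033 N·m clockwise.
The upward force F acts at the right end, arm 7.5 m, giving F × 7.5 counterclockwise.
Balancing moments: F × 7.5 = 4033, giving F = 4033 / 7.5 = 538 N.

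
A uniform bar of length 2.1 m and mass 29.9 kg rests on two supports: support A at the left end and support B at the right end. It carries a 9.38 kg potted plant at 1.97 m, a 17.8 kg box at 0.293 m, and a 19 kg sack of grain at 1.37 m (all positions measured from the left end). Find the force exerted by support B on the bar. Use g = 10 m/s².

Taking torques about support A:
Beam weight: 29.9 × 10 = 299 N down at 1.05 m → arm 1.05 m, τ = 299 × 1.05 = 313.9 N·m clockwise.
Potted plant: 9.38 × 10 = 93.8 N down at 1.97 m → arm 1.97 m, τ = 93.8 × 1.97 = 184.8 N·m clockwise.
Box: 17.8 × 10 = 178 N down at 0.293 m → arm 0.293 m, τ = 178 × 0.293 = 52.15 N·m clockwise.
Sack of grain: 19 × 10 = 190 N down at 1.37 m → arm 1.37 m, τ = 190 × 1.37 = 260.3 N·m clockwise.
Net load moment about support A = 811.2 N·m clockwise.
Reaction R at support B is upward at 2.1 m, arm 2.1 m → moment R × 2.1 counterclockwise.
Στ = 0 ⇒ R × 2.1 = 811.2 ⇒ R = 386 N.

R_B ≈ 386 N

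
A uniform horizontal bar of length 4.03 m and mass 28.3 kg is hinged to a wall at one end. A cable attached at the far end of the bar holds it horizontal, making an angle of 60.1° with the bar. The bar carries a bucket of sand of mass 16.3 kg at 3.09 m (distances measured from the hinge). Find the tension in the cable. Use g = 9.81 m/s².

Sum moments about the hinge (the unknown hinge reaction has zero arm there).
Beam weight: 28.3 × 9.81 = 277.6 N down at 2.015 m → arm 2.015 m, τ = 277.6 × 2.015 = 559.4 N·m clockwise.
Bucket of sand: 16.3 × 9.81 = 159.9 N down at 3.09 m → arm 3.09 m, τ = 159.9 × 3.09 = 494.1 N·m clockwise.
Total clockwise load moment = 1054 N·m.
The cable tension T acts at 4.03 m; only its component perpendicular to the bar, T sinθ, produces torque. sin 60.1° = 0.8669.
Balancing moments: T × 4.03 × 0.8669 = 1054, giving T = 1054 / 3.494 = 302 N.

T ≈ 302 N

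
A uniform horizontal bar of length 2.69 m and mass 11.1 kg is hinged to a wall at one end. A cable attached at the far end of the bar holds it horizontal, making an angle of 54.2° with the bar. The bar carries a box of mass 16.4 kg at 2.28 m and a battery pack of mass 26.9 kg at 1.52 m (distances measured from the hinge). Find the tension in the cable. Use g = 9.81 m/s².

T ≈ 419 N

Choose the hinge as the axis so the unknown hinge reaction has zero arm there.
Beam weight: 11.1 × 9.81 = 108.9 N down at 1.345 m → arm 1.345 m, τ = 108.9 × 1.345 = 146.5 N·m clockwise.
Box: 16.4 × 9.81 = 160.9 N down at 2.28 m → arm 2.28 m, τ = 160.9 × 2.28 = 366.9 N·m clockwise.
Battery pack: 26.9 × 9.81 = 263.9 N down at 1.52 m → arm 1.52 m, τ = 263.9 × 1.52 = 401.1 N·m clockwise.
Total clockwise load moment = 914.5 N·m.
The cable tension T acts at 2.69 m; only its component perpendicular to the bar, T sinθ, produces torque. sin 54.2° = 0.8111.
Στ = 0 ⇒ T × 2.69 × 0.8111 = 914.5 ⇒ T = 914.5 / 2.182 = 419 N.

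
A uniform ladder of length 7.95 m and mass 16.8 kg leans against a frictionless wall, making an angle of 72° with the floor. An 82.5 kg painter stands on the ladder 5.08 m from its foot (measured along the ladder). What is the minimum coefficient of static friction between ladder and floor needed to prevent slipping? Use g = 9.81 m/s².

Taking torques about the foot of the ladder:
Ladder weight 16.8×9.81 = 164.8 N acts at 3.975 m along the ladder; its horizontal arm is 3.975·cos72° = 1.228 m → τ = 202.4 N·m clockwise.
Painter: 82.5×9.81 = 809.3 N at 5.08 m → arm 1.57 m → τ = 1271 N·m clockwise.
Wall normal N acts horizontally at the top; its moment arm is the height L sinθ = 7.95·sin72° = 7.561 m, counterclockwise.
For rotational equilibrium, N × 7.561 = 1473, so N = 194.8 N.
ΣFx = 0 ⇒ f = N_wall = 194.8 N. ΣFy = 0 ⇒ N_floor = 974.1 N.
μ_min = f / N_floor = 194.8 / 974.1 = 0.2.

μ_min ≈ 0.2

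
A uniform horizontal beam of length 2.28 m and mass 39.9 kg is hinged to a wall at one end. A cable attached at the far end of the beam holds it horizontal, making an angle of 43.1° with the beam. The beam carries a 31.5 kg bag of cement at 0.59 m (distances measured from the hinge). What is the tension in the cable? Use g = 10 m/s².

T ≈ 411 N

About the hinge:
Beam weight: 39.9 × 10 = 399 N down at 1.14 m → arm 1.14 m, τ = 399 × 1.14 = 454.9 N·m clockwise.
Bag of cement: 31.5 × 10 = 315 N down at 0.59 m → arm 0.59 m, τ = 315 × 0.59 = 185.8 N·m clockwise.
Total clockwise load moment = 640.7 N·m.
The cable tension T acts at 2.28 m; only its component perpendicular to the beam, T sinθ, produces torque. sin 43.1° = 0.6833.
Balancing moments: T × 2.28 × 0.6833 = 640.7, giving T = 640.7 / 1.558 = 411 N.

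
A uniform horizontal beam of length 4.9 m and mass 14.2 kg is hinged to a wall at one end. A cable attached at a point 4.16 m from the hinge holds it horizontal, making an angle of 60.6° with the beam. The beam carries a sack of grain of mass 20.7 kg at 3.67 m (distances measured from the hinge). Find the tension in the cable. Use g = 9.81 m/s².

T ≈ 300 N

Choose the hinge as the axis so the unknown hinge reaction has zero arm there.
Beam weight: 14.2 × 9.81 = 139.3 N down at 2.45 m → arm 2.45 m, τ = 139.3 × 2.45 = 341.3 N·m clockwise.
Sack of grain: 20.7 × 9.81 = 203.1 N down at 3.67 m → arm 3.67 m, τ = 203.1 × 3.67 = 745.4 N·m clockwise.
Total clockwise load moment = 1087 N·m.
The cable tension T acts at 4.16 m; only its component perpendicular to the beam, T sinθ, produces torque. sin 60.6° = 0.8712.
For rotational equilibrium, T × 4.16 × 0.8712 = 1087, so T = 1087 / 3.624 = 300 N.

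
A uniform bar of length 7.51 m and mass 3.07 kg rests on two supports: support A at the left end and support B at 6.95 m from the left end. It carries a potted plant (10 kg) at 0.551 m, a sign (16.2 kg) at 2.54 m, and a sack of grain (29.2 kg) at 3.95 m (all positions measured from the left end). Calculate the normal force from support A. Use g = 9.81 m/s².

About support B:
Beam weight: 3.07 × 9.81 = 30.12 N down at 3.755 m → arm 3.195 m, τ = 30.12 × 3.195 = 96.23 N·m counterclockwise.
Potted plant: 10 × 9.81 = 98.1 N down at 0.551 m → arm 6.399 m, τ = 98.1 × 6.399 = 627.7 N·m counterclockwise.
Sign: 16.2 × 9.81 = 158.9 N down at 2.54 m → arm 4.41 m, τ = 158.9 × 4.41 = 700.7 N·m counterclockwise.
Sack of grain: 29.2 × 9.81 = 286.5 N down at 3.95 m → arm 3 m, τ = 286.5 × 3 = 859.5 N·m counterclockwise.
Net load moment about support B = 2284 N·m counterclockwise.
Reaction R at support A is upward at 0 m, arm 6.95 m → moment R × 6.95 clockwise.
For rotational equilibrium, R × 6.95 = 2284, so R = 329 N.

R_A ≈ 329 N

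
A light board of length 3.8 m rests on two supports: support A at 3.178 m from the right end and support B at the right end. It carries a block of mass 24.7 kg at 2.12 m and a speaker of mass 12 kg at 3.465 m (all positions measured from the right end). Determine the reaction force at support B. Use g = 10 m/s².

R_B ≈ 71.4 N

About support A:
Block: 24.7 × 10 = 247 N down at 2.12 m → arm 1.058 m, τ = 247 × 1.058 = 261.3 N·m clockwise.
Speaker: 12 × 10 = 120 N down at 3.465 m → arm 0.287 m, τ = 120 × 0.287 = 34.44 N·m counterclockwise.
Net load moment about support A = 226.9 N·m clockwise.
Reaction R at support B is upward at 0 m, arm 3.178 m → moment R × 3.178 counterclockwise.
Setting net torque to zero: R × 3.178 = 226.9 → R = 71.4 N.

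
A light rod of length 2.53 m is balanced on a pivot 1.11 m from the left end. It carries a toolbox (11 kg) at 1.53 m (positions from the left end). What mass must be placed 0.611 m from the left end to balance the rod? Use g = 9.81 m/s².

m ≈ 9.26 kg

Choose the pivot (at 1.11 m from the left end) as the axis so the support reaction has zero arm there.
Toolbox: 11 × 9.81 = 107.9 N down at 1.53 m → arm 0.42 m, τ = 107.9 × 0.42 = 45.32 N·m clockwise.
Net moment of known loads = 45.32 N·m clockwise.
An unknown mass m at 0.611 m has arm 0.499 m; its moment is m·g·0.499 counterclockwise.
Balancing moments: m × 9.81 × 0.499 = 45.32, giving m = 45.32 / (9.81 × 0.499) = 9.26 kg.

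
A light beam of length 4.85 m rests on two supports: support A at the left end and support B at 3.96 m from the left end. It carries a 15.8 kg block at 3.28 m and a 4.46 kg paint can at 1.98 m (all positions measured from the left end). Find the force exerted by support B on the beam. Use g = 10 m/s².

R_B ≈ 153 N

Choose support A as the axis so its reaction then has zero moment arm.
Block: 15.8 × 10 = 158 N down at 3.28 m → arm 3.28 m, τ = 158 × 3.28 = 518.2 N·m clockwise.
Paint can: 4.46 × 10 = 44.6 N down at 1.98 m → arm 1.98 m, τ = 44.6 × 1.98 = 88.31 N·m clockwise.
Net load moment about support A = 606.5 N·m clockwise.
Reaction R at support B is upward at 3.96 m, arm 3.96 m → moment R × 3.96 counterclockwise.
For rotational equilibrium, R × 3.96 = 606.5, so R = 153 N.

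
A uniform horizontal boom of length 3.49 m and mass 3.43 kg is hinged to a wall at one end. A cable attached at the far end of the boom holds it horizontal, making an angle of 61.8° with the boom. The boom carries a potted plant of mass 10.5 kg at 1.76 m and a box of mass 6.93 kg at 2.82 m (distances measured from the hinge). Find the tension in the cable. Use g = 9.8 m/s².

T ≈ 140 N

Sum moments about the hinge (the unknown hinge reaction has zero arm there).
Beam weight: 3.43 × 9.8 = 33.61 N down at 1.745 m → arm 1.745 m, τ = 33.61 × 1.745 = 58.65 N·m clockwise.
Potted plant: 10.5 × 9.8 = 102.9 N down at 1.76 m → arm 1.76 m, τ = 102.9 × 1.76 = 181.1 N·m clockwise.
Box: 6.93 × 9.8 = 67.91 N down at 2.82 m → arm 2.82 m, τ = 67.91 × 2.82 = 191.5 N·m clockwise.
Total clockwise load moment = 431.2 N·m.
The cable tension T acts at 3.49 m; only its component perpendicular to the boom, T sinθ, produces torque. sin 61.8° = 0.8813.
Balancing moments: T × 3.49 × 0.8813 = 431.2, giving T = 431.2 / 3.076 = 140 N.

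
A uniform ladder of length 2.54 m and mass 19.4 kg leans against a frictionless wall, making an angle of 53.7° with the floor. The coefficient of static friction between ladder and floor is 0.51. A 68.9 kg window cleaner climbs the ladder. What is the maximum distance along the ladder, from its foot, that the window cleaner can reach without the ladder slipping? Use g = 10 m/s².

d ≈ 1.9 m

Take moments about the foot of the ladder.
Ladder weight 19.4×10 = 194 N acts at 1.27 m along the ladder; its horizontal arm is 1.27·cos53.7° = 0.7519 m → τ = 145.9 N·m clockwise.
Window cleaner weight 68.9×10 = 689 N at distance d → arm d·cos53.7° → τ = 689·d·0.592 clockwise.
Wall normal N at the top has arm L sinθ = 2.047 m counterclockwise, so Στ = 0 gives N·2.047 = 145.9 + 407.9·d.
ΣFy = 0 ⇒ N_floor = 883 N, so the maximum friction is μ_s·N_floor = 0.51×883 = 450.3 N. ΣFx = 0 ⇒ N_wall = f, so at the slipping point N = 450.3 N.
Substituting: 450.3×2.047 = 145.9 + 407.9·d ⇒ d = (921.8 − 145.9) / 407.9 = 1.9 m.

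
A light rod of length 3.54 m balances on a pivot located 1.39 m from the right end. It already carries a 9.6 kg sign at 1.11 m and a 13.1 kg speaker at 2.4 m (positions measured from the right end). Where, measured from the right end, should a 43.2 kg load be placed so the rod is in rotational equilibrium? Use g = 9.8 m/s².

x ≈ 1.15 m from the right end

Taking torques about the pivot (at 1.39 m from the right end):
Sign: 9.6 × 9.8 = 94.08 N down at 1.11 m → arm 0.28 m, τ = 94.08 × 0.28 = 26.34 N·m clockwise.
Speaker: 13.1 × 9.8 = 128.4 N down at 2.4 m → arm 1.01 m, τ = 128.4 × 1.01 = 129.7 N·m counterclockwise.
Net moment of existing loads = 103.4 N·m counterclockwise.
The load weighs 43.2 × 9.8 = 423.4 N and must supply an equal clockwise moment, so its lever arm about the pivot is 103.4 / 423.4 = 0.244 m.
That puts it at 1.39 − 0.244 = 1.15 m from the right end.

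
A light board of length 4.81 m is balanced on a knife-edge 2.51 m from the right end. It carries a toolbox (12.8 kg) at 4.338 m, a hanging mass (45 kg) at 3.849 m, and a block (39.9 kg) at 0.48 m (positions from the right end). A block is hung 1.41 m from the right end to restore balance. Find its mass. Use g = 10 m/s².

Sum moments about the knife-edge (at 2.51 m from the right end) (the support reaction has zero arm there).
Toolbox: 12.8 × 10 = 128 N down at 4.338 m → arm 1.828 m, τ = 128 × 1.828 = 234 N·m counterclockwise.
Hanging mass: 45 × 10 = 450 N down at 3.849 m → arm 1.339 m, τ = 450 × 1.339 = 602.5 N·m counterclockwise.
Block: 39.9 × 10 = 399 N down at 0.48 m → arm 2.03 m, τ = 399 × 2.03 = 810 N·m clockwise.
Net moment of known loads = 26.5 N·m counterclockwise.
An unknown mass m at 1.41 m has arm 1.1 m; its moment is m·g·1.1 clockwise.
Setting net torque to zero: m × 10 × 1.1 = 26.5 → m = 26.5 / (10 × 1.1) = 2.41 kg.

m ≈ 2.41 kg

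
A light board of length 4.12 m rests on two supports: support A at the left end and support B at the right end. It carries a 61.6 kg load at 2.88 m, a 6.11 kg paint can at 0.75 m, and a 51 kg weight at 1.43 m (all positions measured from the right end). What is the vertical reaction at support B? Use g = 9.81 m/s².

Sum moments about support A (its reaction then has zero moment arm).
Load: 61.6 × 9.81 = 604.3 N down at 2.88 m → arm 1.24 m, τ = 604.3 × 1.24 = 749.3 N·m clockwise.
Paint can: 6.11 × 9.81 = 59.94 N down at 0.75 m → arm 3.37 m, τ = 59.94 × 3.37 = 202 N·m clockwise.
Weight: 51 × 9.81 = 500.3 N down at 1.43 m → arm 2.69 m, τ = 500.3 × 2.69 = 1346 N·m clockwise.
Net load moment about support A = 2297 N·m clockwise.
Reaction R at support B is upward at 0 m, arm 4.12 m → moment R × 4.12 counterclockwise.
For rotational equilibrium, R × 4.12 = 2297, so R = 558 N.

R_B ≈ 558 N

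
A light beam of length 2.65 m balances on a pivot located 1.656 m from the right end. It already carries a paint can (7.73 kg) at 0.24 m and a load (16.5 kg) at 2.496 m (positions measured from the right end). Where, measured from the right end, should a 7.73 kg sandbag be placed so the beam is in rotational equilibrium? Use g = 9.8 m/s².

x ≈ 1.28 m from the right end

Take moments about the pivot (at 1.656 m from the right end).
Paint can: 7.73 × 9.8 = 75.75 N down at 0.24 m → arm 1.416 m, τ = 75.75 × 1.416 = 107.3 N·m clockwise.
Load: 16.5 × 9.8 = 161.7 N down at 2.496 m → arm 0.84 m, τ = 161.7 × 0.84 = 135.8 N·m counterclockwise.
Net moment of existing loads = 28.5 N·m counterclockwise.
The sandbag weighs 7.73 × 9.8 = 75.75 N and must supply an equal clockwise moment, so its lever arm about the pivot is 28.5 / 75.75 = 0.376 m.
That puts it at 1.656 − 0.376 = 1.28 m from the right end.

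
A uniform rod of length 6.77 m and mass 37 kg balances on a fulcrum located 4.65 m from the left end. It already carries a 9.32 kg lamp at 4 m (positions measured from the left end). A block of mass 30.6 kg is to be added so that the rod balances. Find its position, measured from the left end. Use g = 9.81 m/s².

x ≈ 6.38 m from the left end

Take moments about the fulcrum (at 4.65 m from the left end).
Beam weight: 37 × 9.81 = 363 N down at 3.385 m → arm 1.265 m, τ = 363 × 1.265 = 459.2 N·m counterclockwise.
Lamp: 9.32 × 9.81 = 91.43 N down at 4 m → arm 0.65 m, τ = 91.43 × 0.65 = 59.43 N·m counterclockwise.
Net moment of existing loads = 518.6 N·m counterclockwise.
The block weighs 30.6 × 9.81 = 300.2 N and must supply an equal clockwise moment, so its lever arm about the fulcrum is 518.6 / 300.2 = 1.73 m.
That puts it at 4.65 + 1.73 = 6.38 m from the left end.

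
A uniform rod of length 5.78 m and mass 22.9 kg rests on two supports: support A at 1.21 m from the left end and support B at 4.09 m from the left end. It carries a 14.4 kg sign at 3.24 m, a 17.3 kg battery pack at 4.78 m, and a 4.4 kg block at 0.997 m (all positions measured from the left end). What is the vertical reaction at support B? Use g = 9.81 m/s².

R_B ≈ 438 N

Choose support A as the axis so its reaction then has zero moment arm.
Beam weight: 22.9 × 9.81 = 224.6 N down at 2.89 m → arm 1.68 m, τ = 224.6 × 1.68 = 377.3 N·m clockwise.
Sign: 14.4 × 9.81 = 141.3 N down at 3.24 m → arm 2.03 m, τ = 141.3 × 2.03 = 286.8 N·m clockwise.
Battery pack: 17.3 × 9.81 = 169.7 N down at 4.78 m → arm 3.57 m, τ = 169.7 × 3.57 = 605.8 N·m clockwise.
Block: 4.4 × 9.81 = 43.16 N down at 0.997 m → arm 0.213 m, τ = 43.16 × 0.213 = 9.193 N·m counterclockwise.
Net load moment about support A = 1261 N·m clockwise.
Reaction R at support B is upward at 4.09 m, arm 2.88 m → moment R × 2.88 counterclockwise.
For rotational equilibrium, R × 2.88 = 1261, so R = 438 N.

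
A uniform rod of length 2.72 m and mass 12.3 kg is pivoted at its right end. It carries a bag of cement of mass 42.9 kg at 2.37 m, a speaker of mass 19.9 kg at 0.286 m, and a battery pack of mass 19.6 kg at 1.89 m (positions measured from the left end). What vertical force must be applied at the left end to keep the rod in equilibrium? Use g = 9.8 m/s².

F ≈ 347 N

Choose the right end as the axis so the unknown pivot reaction has zero arm there.
Beam weight: 12.3 × 9.8 = 120.5 N down at 1.36 m → arm 1.36 m, τ = 120.5 × 1.36 = 163.9 N·m counterclockwise.
Bag of cement: 42.9 × 9.8 = 420.4 N down at 2.37 m → arm 0.35 m, τ = 420.4 × 0.35 = 147.1 N·m counterclockwise.
Speaker: 19.9 × 9.8 = 195 N down at 0.286 m → arm 2.434 m, τ = 195 × 2.434 = 474.6 N·m counterclockwise.
Battery pack: 19.6 × 9.8 = 192.1 N down at 1.89 m → arm 0.83 m, τ = 192.1 × 0.83 = 159.4 N·m counterclockwise.
Net moment of the loads = 945 N·m counterclockwise.
The upward force F acts at the left end, arm 2.72 m, giving F × 2.72 clockwise.
For rotational equilibrium, F × 2.72 = 945, so F = 945 / 2.72 = 347 N.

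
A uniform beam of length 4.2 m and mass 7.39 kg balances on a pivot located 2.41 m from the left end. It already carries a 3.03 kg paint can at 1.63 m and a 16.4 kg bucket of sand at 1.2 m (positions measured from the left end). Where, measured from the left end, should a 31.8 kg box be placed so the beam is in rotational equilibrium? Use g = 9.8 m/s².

Sum moments about the pivot (at 2.41 m from the left end) (the support reaction has zero arm there).
Beam weight: 7.39 × 9.8 = 72.42 N down at 2.1 m → arm 0.31 m, τ = 72.42 × 0.31 = 22.45 N·m counterclockwise.
Paint can: 3.03 × 9.8 = 29.69 N down at 1.63 m → arm 0.78 m, τ = 29.69 × 0.78 = 23.16 N·m counterclockwise.
Bucket of sand: 16.4 × 9.8 = 160.7 N down at 1.2 m → arm 1.21 m, τ = 160.7 × 1.21 = 194.4 N·m counterclockwise.
Net moment of existing loads = 240 N·m counterclockwise.
The box weighs 31.8 × 9.8 = 311.6 N and must supply an equal clockwise moment, so its lever arm about the pivot is 240 / 311.6 = 0.77 m.
That puts it at 2.41 + 0.77 = 3.18 m from the left end.

x ≈ 3.18 m from the left end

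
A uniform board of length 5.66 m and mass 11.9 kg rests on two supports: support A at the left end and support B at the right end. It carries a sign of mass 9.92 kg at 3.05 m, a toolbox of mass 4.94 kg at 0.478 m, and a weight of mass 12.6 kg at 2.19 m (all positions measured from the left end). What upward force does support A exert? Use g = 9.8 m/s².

Sum moments about support B (its reaction then has zero moment arm).
Beam weight: 11.9 × 9.8 = 116.6 N down at 2.83 m → arm 2.83 m, τ = 116.6 × 2.83 = 330 N·m counterclockwise.
Sign: 9.92 × 9.8 = 97.22 N down at 3.05 m → arm 2.61 m, τ = 97.22 × 2.61 = 253.7 N·m counterclockwise.
Toolbox: 4.94 × 9.8 = 48.41 N down at 0.478 m → arm 5.182 m, τ = 48.41 × 5.182 = 250.9 N·m counterclockwise.
Weight: 12.6 × 9.8 = 123.5 N down at 2.19 m → arm 3.47 m, τ = 123.5 × 3.47 = 428.5 N·m counterclockwise.
Net load moment about support B = 1263 N·m counterclockwise.
Reaction R at support A is upward at 0 m, arm 5.66 m → moment R × 5.66 clockwise.
For rotational equilibrium, R × 5.66 = 1263, so R = 223 N.

R_A ≈ 223 N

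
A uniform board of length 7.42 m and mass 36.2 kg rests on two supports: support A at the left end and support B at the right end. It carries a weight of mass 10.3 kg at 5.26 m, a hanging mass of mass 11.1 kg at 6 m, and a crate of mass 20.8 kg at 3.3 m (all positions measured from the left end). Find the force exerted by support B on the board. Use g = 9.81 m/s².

Take moments about support A.
Beam weight: 36.2 × 9.81 = 355.1 N down at 3.71 m → arm 3.71 m, τ = 355.1 × 3.71 = 1317 N·m clockwise.
Weight: 10.3 × 9.81 = 101 N down at 5.26 m → arm 5.26 m, τ = 101 × 5.26 = 531.3 N·m clockwise.
Hanging mass: 11.1 × 9.81 = 108.9 N down at 6 m → arm 6 m, τ = 108.9 × 6 = 653.4 N·m clockwise.
Crate: 20.8 × 9.81 = 204 N down at 3.3 m → arm 3.3 m, τ = 204 × 3.3 = 673.2 N·m clockwise.
Net load moment about support A = 3175 N·m clockwise.
Reaction R at support B is upward at 7.42 m, arm 7.42 m → moment R × 7.42 counterclockwise.
For rotational equilibrium, R × 7.42 = 3175, so R = 428 N.

R_B ≈ 428 N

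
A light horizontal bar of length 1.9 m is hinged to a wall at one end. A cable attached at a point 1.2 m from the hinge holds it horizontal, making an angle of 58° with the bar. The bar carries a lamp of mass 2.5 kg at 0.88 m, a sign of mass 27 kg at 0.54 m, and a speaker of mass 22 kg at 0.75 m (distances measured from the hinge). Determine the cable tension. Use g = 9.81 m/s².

Choose the hinge as the axis so the unknown hinge reaction has zero arm there.
Lamp: 2.5 × 9.81 = 24.53 N down at 0.88 m → arm 0.88 m, τ = 24.53 × 0.88 = 21.59 N·m clockwise.
Sign: 27 × 9.81 = 264.9 N down at 0.54 m → arm 0.54 m, τ = 264.9 × 0.54 = 143 N·m clockwise.
Speaker: 22 × 9.81 = 215.8 N down at 0.75 m → arm 0.75 m, τ = 215.8 × 0.75 = 161.9 N·m clockwise.
Total clockwise load moment = 326.5 N·m.
The cable tension T acts at 1.2 m; only its component perpendicular to the bar, T sinθ, produces torque. sin 58° = 0.848.
For rotational equilibrium, T × 1.2 × 0.848 = 326.5, so T = 326.5 / 1.018 = 321 N.

T ≈ 321 N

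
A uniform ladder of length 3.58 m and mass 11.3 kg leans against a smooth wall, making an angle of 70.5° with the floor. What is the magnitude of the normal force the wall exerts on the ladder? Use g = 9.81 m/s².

Take moments about the foot of the ladder.
Ladder weight 11.3×9.81 = 110.9 N acts at 1.79 m along the ladder; its horizontal arm is 1.79·cos70.5° = 0.5975 m → τ = 66.26 N·m clockwise.
Wall normal N acts horizontally at the top; its moment arm is the height L sinθ = 3.58·sin70.5° = 3.375 m, counterclockwise.
Στ = 0 ⇒ N × 3.375 = 66.26 ⇒ N = 19.6 N.

N_wall ≈ 19.6 N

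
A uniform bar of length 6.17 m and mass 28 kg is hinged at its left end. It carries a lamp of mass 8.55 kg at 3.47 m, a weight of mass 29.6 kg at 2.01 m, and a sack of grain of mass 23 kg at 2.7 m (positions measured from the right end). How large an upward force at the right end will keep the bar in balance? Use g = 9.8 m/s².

F ≈ 496 N

About the left end:
Beam weight: 28 × 9.8 = 274.4 N down at 3.085 m → arm 3.085 m, τ = 274.4 × 3.085 = 846.5 N·m clockwise.
Lamp: 8.55 × 9.8 = 83.79 N down at 3.47 m → arm 2.7 m, τ = 83.79 × 2.7 = 226.2 N·m clockwise.
Weight: 29.6 × 9.8 = 290.1 N down at 2.01 m → arm 4.16 m, τ = 290.1 × 4.16 = 1207 N·m clockwise.
Sack of grain: 23 × 9.8 = 225.4 N down at 2.7 m → arm 3.47 m, τ = 225.4 × 3.47 = 782.1 N·m clockwise.
Net moment of the loads = 3062 N·m clockwise.
The upward force F acts at the right end, arm 6.17 m, giving F × 6.17 counterclockwise.
For rotational equilibrium, F × 6.17 = 3062, so F = 3062 / 6.17 = 496 N.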